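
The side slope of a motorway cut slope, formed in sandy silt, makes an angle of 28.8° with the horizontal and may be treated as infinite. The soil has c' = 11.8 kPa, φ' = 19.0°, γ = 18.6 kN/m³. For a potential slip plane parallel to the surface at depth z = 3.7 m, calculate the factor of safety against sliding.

For an infinite slope with a slip plane parallel to the surface (no pore pressure): FS = [c' + γz cos²β tanφ'] / [γz sinβ cosβ].
γz = 18.6·3.7 = 68.82 kN/m²
Numerator = 11.8 + 68.82·cos²28.8°·tan19.0° = 11.8 + 68.82·0.7679·0.3443 = 29.997 kPa
Denominator = 68.82·sin28.8°·cos28.8° = 68.82·0.4818·0.8763 = 29.053 kPa
FS = 29.997 / 29.053 = 1.032

FS = 1.03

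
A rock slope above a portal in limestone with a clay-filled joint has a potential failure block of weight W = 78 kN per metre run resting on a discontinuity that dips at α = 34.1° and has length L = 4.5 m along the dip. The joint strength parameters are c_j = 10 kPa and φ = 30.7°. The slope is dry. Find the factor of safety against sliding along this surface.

Resolving the block weight along and normal to the plane and applying the Mohr–Coulomb strength on the joint:
N' = W cosα = 78·cos34.1° = 64.6 kN/m
Driving force T = W sinα = 78·sin34.1° = 43.7 kN/m
Resisting force R = c_j·L + N'·tanφ = 10·4.5 + 64.6·tan30.7° = 45.0 + 38.3 = 83.3 kN/m
FS = R / T = 83.3 / 43.7 = 1.906

FS = 1.91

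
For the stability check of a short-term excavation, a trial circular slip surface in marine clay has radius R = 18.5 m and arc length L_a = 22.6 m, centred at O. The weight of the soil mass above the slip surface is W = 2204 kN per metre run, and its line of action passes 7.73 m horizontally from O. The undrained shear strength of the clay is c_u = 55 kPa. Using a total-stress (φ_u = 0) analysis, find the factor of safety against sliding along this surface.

Taking moments about the centre O, the resisting moment is provided by the undrained shear strength acting along the arc:
M_R = c_u·L_a·R = 55·22.60·18.5 = 22995.5 kN·m/m
M_D = W·d = 2204·7.73 = 17036.9 kN·m/m
FS = M_R / M_D = 22995.5 / 17036.9 = 1.350

FS = 1.35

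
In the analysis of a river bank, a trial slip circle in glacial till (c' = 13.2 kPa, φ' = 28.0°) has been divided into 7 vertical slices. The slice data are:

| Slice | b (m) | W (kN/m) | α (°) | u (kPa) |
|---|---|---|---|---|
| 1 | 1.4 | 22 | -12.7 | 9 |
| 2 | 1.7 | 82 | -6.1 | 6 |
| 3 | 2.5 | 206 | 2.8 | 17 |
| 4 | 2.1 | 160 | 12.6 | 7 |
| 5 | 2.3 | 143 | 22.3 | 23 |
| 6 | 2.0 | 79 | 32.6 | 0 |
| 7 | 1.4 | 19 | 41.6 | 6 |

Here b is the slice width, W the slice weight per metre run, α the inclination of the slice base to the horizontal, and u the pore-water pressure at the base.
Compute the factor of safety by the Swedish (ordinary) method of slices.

Ordinary method of slices: FS = Σ[c'·Δl_i + (W_i cosα_i − u_i·Δl_i)·tanφ'] / Σ W_i sinα_i, with Δl_i = b_i / cosα_i.
Slice 1: Δl = 1.4/cos(-12.7°) = 1.435 m; N'_1 = 22·cos(-12.7°) − 9·1.435 = 8.5; c'Δl = 18.94; W sinα = -4.8
Slice 2: Δl = 1.7/cos(-6.1°) = 1.710 m; N'_2 = 82·cos(-6.1°) − 6·1.710 = 71.3; c'Δl = 22.57; W sinα = -8.7
Slice 3: Δl = 2.5/cos2.8° = 2.503 m; N'_3 = 206·cos2.8° − 17·2.503 = 163.2; c'Δl = 33.04; W sinα = 10.1
Slice 4: Δl = 2.1/cos12.6° = 2.152 m; N'_4 = 160·cos12.6° − 7·2.152 = 141.1; c'Δl = 28.40; W sinα = 34.9
Slice 5: Δl = 2.3/cos22.3° = 2.486 m; N'_5 = 143·cos22.3° − 23·2.486 = 75.1; c'Δl = 32.81; W sinα = 54.3
Slice 6: Δl = 2.0/cos32.6° = 2.374 m; N'_6 = 79·cos32.6° − 0·2.374 = 66.6; c'Δl = 31.34; W sinα = 42.6
Slice 7: Δl = 1.4/cos41.6° = 1.872 m; N'_7 = 19·cos41.6° − 6·1.872 = 3.0; c'Δl = 24.71; W sinα = 12.6
Σc'Δl = 191.8 kN/m; ΣN' = 528.8 kN/m; ΣW sinα = 140.9 kN/m
Resisting = 191.8 + 528.8·tan28.0° = 191.8 + 281.2 = 473.0 kN/m
FS = 473.0 / 140.9 = 3.358

FS = 3.36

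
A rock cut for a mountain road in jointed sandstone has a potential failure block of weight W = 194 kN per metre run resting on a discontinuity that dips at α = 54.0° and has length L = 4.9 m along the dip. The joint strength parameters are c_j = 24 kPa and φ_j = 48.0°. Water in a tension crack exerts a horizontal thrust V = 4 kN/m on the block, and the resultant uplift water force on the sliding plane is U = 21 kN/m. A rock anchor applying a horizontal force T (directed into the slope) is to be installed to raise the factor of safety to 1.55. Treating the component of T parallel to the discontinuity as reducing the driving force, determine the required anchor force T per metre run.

T = 16 kN/m

Resolving forces along and normal to the sliding plane, with the horizontal anchor force T adding T·sinα to the effective normal force and T·cosα acting up the plane against the driving force:
FS = [c_jL + (W cosα − U − V sinα + T sinα) tanφ_j] / [W sinα + V cosα − T cosα]
Without the anchor: N' = 89.8 kN/m, driving T_d = 159.3 kN/m, resisting R = 24·4.9 + 89.8·tan48.0° = 217.3 kN/m, FS = 1.36.
Setting FS = 1.55 and solving for T:
1.55·(159.3 − T cos54.0°) = 217.3 + T sin54.0°·tan48.0°
T·(sin54.0°·tan48.0° + 1.55·cos54.0°) = 1.55·159.3 − 217.3
T·(0.8090·1.1106 + 1.55·0.5878) = 246.9 − 217.3 = 29.6
T·1.8096 = 29.6
T = 16.4 kN/m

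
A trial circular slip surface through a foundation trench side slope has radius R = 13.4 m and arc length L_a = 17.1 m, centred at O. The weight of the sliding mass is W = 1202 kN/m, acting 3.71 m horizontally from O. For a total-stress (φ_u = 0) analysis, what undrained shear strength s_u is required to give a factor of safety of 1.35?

FS = s_u·L_a·R / (W·d), so s_u = FS·W·d / (L_a·R).
s_u = 1.35·1202·3.71 / (17.10·13.4) = 6020.2 / 229.14 = 26.27 kPa

s_u = 26.3 kPa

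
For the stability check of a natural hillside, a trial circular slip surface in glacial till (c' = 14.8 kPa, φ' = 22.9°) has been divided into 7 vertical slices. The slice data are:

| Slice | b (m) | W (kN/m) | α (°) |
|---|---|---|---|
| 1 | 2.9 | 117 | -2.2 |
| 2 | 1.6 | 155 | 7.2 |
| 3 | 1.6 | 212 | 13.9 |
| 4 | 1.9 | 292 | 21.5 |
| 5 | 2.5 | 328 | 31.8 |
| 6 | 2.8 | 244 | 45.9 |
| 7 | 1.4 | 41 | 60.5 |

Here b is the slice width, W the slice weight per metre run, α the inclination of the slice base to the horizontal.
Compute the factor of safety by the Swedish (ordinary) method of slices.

FS = 1.40

Ordinary method of slices: FS = Σ[c'·Δl_i + (W_i cosα_i)·tanφ'] / Σ W_i sinα_i, with Δl_i = b_i / cosα_i.
Slice 1: Δl = 2.9/cos(-2.2°) = 2.902 m; N'_1 = 117·cos(-2.2°) = 116.9; c'Δl = 42.95; W sinα = -4.5
Slice 2: Δl = 1.6/cos7.2° = 1.613 m; N'_2 = 155·cos7.2° = 153.8; c'Δl = 23.87; W sinα = 19.4
Slice 3: Δl = 1.6/cos13.9° = 1.648 m; N'_3 = 212·cos13.9° = 205.8; c'Δl = 24.39; W sinα = 50.9
Slice 4: Δl = 1.9/cos21.5° = 2.042 m; N'_4 = 292·cos21.5° = 271.7; c'Δl = 30.22; W sinα = 107.0
Slice 5: Δl = 2.5/cos31.8° = 2.942 m; N'_5 = 328·cos31.8° = 278.8; c'Δl = 43.53; W sinα = 172.8
Slice 6: Δl = 2.8/cos45.9° = 4.023 m; N'_6 = 244·cos45.9° = 169.8; c'Δl = 59.55; W sinα = 175.2
Slice 7: Δl = 1.4/cos60.5° = 2.843 m; N'_7 = 41·cos60.5° = 20.2; c'Δl = 42.08; W sinα = 35.7
Σc'Δl = 266.6 kN/m; ΣN' = 1216.9 kN/m; ΣW sinα = 556.6 kN/m
Resisting = 266.6 + 1216.9·tan22.9° = 266.6 + 514.0 = 780.6 kN/m
FS = 780.6 / 556.6 = 1.402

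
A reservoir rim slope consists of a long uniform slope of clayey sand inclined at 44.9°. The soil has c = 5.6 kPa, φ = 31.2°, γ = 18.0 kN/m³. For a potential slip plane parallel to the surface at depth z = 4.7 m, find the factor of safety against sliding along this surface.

For an infinite slope with a slip plane parallel to the surface (no pore pressure): FS = [c + γz cos²β tanφ] / [γz sinβ cosβ].
γz = 18.0·4.7 = 84.60 kN/m²
Numerator = 5.6 + 84.60·cos²44.9°·tan31.2° = 5.6 + 84.60·0.5017·0.6056 = 31.307 kPa
Denominator = 84.60·sin44.9°·cos44.9° = 84.60·0.7059·0.7083 = 42.300 kPa
FS = 31.307 / 42.300 = 0.740

FS = 0.74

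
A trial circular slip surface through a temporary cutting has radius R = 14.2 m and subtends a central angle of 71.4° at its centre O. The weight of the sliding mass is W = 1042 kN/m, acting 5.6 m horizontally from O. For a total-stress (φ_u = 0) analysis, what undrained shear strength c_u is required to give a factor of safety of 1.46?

FS = c_u·L_a·R / (W·d), so c_u = FS·W·d / (L_a·R).
Arc length L_a = R·θ = 14.2·(71.4°·π/180) = 14.2·1.2462 = 17.70 m
c_u = 1.46·1042·5.6 / (17.70·14.2) = 8519.4 / 251.28 = 33.90 kPa

c_u = 33.9 kPa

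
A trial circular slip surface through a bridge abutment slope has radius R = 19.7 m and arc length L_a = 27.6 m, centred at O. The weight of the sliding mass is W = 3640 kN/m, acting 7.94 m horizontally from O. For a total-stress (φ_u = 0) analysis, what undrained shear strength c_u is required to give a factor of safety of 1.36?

c_u = 72.3 kPa

FS = c_u·L_a·R / (W·d), so c_u = FS·W·d / (L_a·R).
c_u = 1.36·3640·7.94 / (27.60·19.7) = 39306.2 / 543.72 = 72.29 kPa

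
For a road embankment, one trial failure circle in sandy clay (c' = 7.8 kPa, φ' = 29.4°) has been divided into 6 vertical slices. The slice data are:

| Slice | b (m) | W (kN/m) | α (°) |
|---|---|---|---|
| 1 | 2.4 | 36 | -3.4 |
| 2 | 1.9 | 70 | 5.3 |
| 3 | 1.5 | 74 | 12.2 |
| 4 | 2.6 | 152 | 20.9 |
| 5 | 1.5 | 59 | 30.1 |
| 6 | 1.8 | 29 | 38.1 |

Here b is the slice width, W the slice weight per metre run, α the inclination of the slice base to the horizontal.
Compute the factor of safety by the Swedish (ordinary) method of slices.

Ordinary method of slices: FS = Σ[c'·Δl_i + (W_i cosα_i)·tanφ'] / Σ W_i sinα_i, with Δl_i = b_i / cosα_i.
Slice 1: Δl = 2.4/cos(-3.4°) = 2.404 m; N'_1 = 36·cos(-3.4°) = 35.9; c'Δl = 18.75; W sinα = -2.1
Slice 2: Δl = 1.9/cos5.3° = 1.908 m; N'_2 = 70·cos5.3° = 69.7; c'Δl = 14.88; W sinα = 6.5
Slice 3: Δl = 1.5/cos12.2° = 1.535 m; N'_3 = 74·cos12.2° = 72.3; c'Δl = 11.97; W sinα = 15.6
Slice 4: Δl = 2.6/cos20.9° = 2.783 m; N'_4 = 152·cos20.9° = 142.0; c'Δl = 21.71; W sinα = 54.2
Slice 5: Δl = 1.5/cos30.1° = 1.734 m; N'_5 = 59·cos30.1° = 51.0; c'Δl = 13.52; W sinα = 29.6
Slice 6: Δl = 1.8/cos38.1° = 2.287 m; N'_6 = 29·cos38.1° = 22.8; c'Δl = 17.84; W sinα = 17.9
Σc'Δl = 98.7 kN/m; ΣN' = 393.8 kN/m; ΣW sinα = 121.7 kN/m
Resisting = 98.7 + 393.8·tan29.4° = 98.7 + 221.9 = 320.6 kN/m
FS = 320.6 / 121.7 = 2.635

FS = 2.63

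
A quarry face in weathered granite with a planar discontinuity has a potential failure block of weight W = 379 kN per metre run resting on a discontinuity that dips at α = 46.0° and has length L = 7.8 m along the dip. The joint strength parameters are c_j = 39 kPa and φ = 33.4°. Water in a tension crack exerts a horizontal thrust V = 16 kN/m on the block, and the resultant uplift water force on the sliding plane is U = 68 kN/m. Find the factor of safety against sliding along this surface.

Resolving the block weight along and normal to the plane and applying the Mohr–Coulomb strength on the joint:
N' = W cosα − U − V sinα = 379·cos46.0° − 68 − 16·sin46.0° = 183.8 kN/m
Driving force T = W sinα + V cosα = 379·sin46.0° + 16·cos46.0° = 283.7 kN/m
Resisting force R = c_j·L + N'·tanφ = 39·7.8 + 183.8·tan33.4° = 304.2 + 121.2 = 425.4 kN/m
FS = R / T = 425.4 / 283.7 = 1.499

FS = 1.50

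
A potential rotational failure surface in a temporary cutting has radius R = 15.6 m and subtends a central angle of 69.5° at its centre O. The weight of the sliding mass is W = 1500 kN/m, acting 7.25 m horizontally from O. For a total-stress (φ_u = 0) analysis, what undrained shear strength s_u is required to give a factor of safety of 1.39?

FS = s_u·L_a·R / (W·d), so s_u = FS·W·d / (L_a·R).
Arc length L_a = R·θ = 15.6·(69.5°·π/180) = 15.6·1.2130 = 18.92 m
s_u = 1.39·1500·7.25 / (18.92·15.6) = 15116.2 / 295.20 = 51.21 kPa

s_u = 51.2 kPa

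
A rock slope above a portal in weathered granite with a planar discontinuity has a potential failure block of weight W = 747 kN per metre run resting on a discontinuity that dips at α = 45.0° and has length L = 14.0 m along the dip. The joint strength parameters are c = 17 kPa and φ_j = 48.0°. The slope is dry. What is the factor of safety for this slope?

FS = 1.56

Resolving the block weight along and normal to the plane and applying the Mohr–Coulomb strength on the joint:
N' = W cosα = 747·cos45.0° = 528.2 kN/m
Driving force T = W sinα = 747·sin45.0° = 528.2 kN/m
Resisting force R = c·L + N'·tanφ_j = 17·14.0 + 528.2·tan48.0° = 238.0 + 586.6 = 824.6 kN/m
FS = R / T = 824.6 / 528.2 = 1.561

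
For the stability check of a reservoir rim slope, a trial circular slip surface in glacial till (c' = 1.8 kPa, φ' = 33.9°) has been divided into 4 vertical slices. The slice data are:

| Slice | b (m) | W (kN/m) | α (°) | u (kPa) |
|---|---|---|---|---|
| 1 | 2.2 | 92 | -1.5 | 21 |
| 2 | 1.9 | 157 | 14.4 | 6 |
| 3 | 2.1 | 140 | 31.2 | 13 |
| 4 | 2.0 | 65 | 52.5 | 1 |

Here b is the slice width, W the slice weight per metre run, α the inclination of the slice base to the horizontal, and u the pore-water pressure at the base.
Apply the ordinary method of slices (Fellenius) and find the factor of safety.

Ordinary method of slices: FS = Σ[c'·Δl_i + (W_i cosα_i − u_i·Δl_i)·tanφ'] / Σ W_i sinα_i, with Δl_i = b_i / cosα_i.
Slice 1: Δl = 2.2/cos(-1.5°) = 2.201 m; N'_1 = 92·cos(-1.5°) − 21·2.201 = 45.8; c'Δl = 3.96; W sinα = -2.4
Slice 2: Δl = 1.9/cos14.4° = 1.962 m; N'_2 = 157·cos14.4° − 6·1.962 = 140.3; c'Δl = 3.53; W sinα = 39.0
Slice 3: Δl = 2.1/cos31.2° = 2.455 m; N'_3 = 140·cos31.2° − 13·2.455 = 87.8; c'Δl = 4.42; W sinα = 72.5
Slice 4: Δl = 2.0/cos52.5° = 3.285 m; N'_4 = 65·cos52.5° − 1·3.285 = 36.3; c'Δl = 5.91; W sinα = 51.6
Σc'Δl = 17.8 kN/m; ΣN' = 310.2 kN/m; ΣW sinα = 160.7 kN/m
Resisting = 17.8 + 310.2·tan33.9° = 17.8 + 208.4 = 226.3 kN/m
FS = 226.3 / 160.7 = 1.408

FS = 1.41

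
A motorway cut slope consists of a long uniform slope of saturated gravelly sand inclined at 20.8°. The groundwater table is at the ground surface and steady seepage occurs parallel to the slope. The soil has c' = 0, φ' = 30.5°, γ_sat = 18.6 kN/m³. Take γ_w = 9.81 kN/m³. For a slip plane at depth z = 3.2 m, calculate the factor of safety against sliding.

FS = 0.73

With seepage parallel to the slope and the water table at the surface, the effective normal stress on the slip plane uses the buoyant unit weight γ' = γ_sat − γ_w while the driving shear stress uses γ_sat:
FS = [c' + γ' z cos²β tanφ'] / [γ_sat z sinβ cosβ]
(For c' = 0 this reduces to FS = (γ'/γ_sat)·tanφ'/tanβ.)
γ' = 18.6 − 9.81 = 8.79 kN/m³
Numerator = 0.0 + 8.79·3.2·cos²20.8°·tan30.5° = 0.0 + 8.79·3.2·0.8739·0.5890 = 14.479 kPa
Denominator = 18.6·3.2·sin20.8°·cos20.8° = 18.6·3.2·0.3551·0.9348 = 19.758 kPa
FS = 14.479 / 19.758 = 0.733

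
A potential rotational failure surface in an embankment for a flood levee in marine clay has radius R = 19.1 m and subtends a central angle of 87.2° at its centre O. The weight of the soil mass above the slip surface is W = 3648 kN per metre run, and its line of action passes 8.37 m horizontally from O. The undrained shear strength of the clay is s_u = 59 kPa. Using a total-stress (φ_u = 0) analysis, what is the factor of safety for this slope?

Taking moments about the centre O, the resisting moment is provided by the undrained shear strength acting along the arc:
Arc length L_a = R·θ = 19.1·(87.2°·π/180) = 19.1·1.5219 = 29.07 m
M_R = s_u·L_a·R = 59·29.07·19.1 = 32757.6 kN·m/m
M_D = W·d = 3648·8.37 = 30533.8 kN·m/m
FS = M_R / M_D = 32757.6 / 30533.8 = 1.073

FS = 1.07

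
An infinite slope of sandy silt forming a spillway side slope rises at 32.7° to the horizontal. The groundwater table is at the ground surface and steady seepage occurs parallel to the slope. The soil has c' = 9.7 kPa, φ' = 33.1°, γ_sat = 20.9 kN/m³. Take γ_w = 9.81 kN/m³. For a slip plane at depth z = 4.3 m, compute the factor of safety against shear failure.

FS = 0.78

With seepage parallel to the slope and the water table at the surface, the effective normal stress on the slip plane uses the buoyant unit weight γ' = γ_sat − γ_w while the driving shear stress uses γ_sat:
FS = [c' + γ' z cos²β tanφ'] / [γ_sat z sinβ cosβ]
γ' = 20.9 − 9.81 = 11.09 kN/m³
Numerator = 9.7 + 11.09·4.3·cos²32.7°·tan33.1° = 9.7 + 11.09·4.3·0.7081·0.6519 = 31.714 kPa
Denominator = 20.9·4.3·sin32.7°·cos32.7° = 20.9·4.3·0.5402·0.8415 = 40.857 kPa
FS = 31.714 / 40.857 = 0.776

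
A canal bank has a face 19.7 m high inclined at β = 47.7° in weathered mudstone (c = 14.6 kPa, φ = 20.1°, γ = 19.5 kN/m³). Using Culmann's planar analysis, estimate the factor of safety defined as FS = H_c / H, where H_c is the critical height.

FS = 0.93

H_c = (4c/γ) · sinβ cosφ / [1 − cos(β − φ)]
    = (4·14.6/19.5) · sin47.7°·cos20.1° / [1 − cos27.6°]
    = 2.995 · 0.6946 / 0.1138 = 18.28 m
FS = H_c / H = 18.28 / 19.7 = 0.928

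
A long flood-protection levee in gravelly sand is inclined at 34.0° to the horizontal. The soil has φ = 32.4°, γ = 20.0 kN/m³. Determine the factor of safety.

For a dry cohesionless infinite slope the factor of safety is FS = tanφ / tanβ.
FS = tan32.4° / tan34.0° = 0.6346 / 0.6745 = 0.941

FS = 0.94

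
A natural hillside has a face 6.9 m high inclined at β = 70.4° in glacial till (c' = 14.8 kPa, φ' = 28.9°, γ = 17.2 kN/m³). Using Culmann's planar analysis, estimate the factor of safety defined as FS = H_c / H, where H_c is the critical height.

H_c = (4c'/γ) · sinβ cosφ' / [1 − cos(β − φ')]
    = (4·14.8/17.2) · sin70.4°·cos28.9° / [1 − cos41.5°]
    = 3.442 · 0.8247 / 0.2510 = 11.31 m
FS = H_c / H = 11.31 / 6.9 = 1.639

FS = 1.64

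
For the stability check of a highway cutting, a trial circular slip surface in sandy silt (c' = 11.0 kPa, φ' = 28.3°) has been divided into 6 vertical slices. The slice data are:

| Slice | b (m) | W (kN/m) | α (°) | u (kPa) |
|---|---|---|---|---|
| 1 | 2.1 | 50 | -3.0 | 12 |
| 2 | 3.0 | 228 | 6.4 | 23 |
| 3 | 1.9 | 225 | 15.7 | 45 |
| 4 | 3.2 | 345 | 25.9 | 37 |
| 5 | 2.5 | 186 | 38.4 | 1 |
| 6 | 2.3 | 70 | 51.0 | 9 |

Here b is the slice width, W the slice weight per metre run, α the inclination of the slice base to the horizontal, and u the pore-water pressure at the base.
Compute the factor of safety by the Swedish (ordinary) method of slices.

FS = 1.33

Ordinary method of slices: FS = Σ[c'·Δl_i + (W_i cosα_i − u_i·Δl_i)·tanφ'] / Σ W_i sinα_i, with Δl_i = b_i / cosα_i.
Slice 1: Δl = 2.1/cos(-3.0°) = 2.103 m; N'_1 = 50·cos(-3.0°) − 12·2.103 = 24.7; c'Δl = 23.13; W sinα = -2.6
Slice 2: Δl = 3.0/cos6.4° = 3.019 m; N'_2 = 228·cos6.4° − 23·3.019 = 157.1; c'Δl = 33.21; W sinα = 25.4
Slice 3: Δl = 1.9/cos15.7° = 1.974 m; N'_3 = 225·cos15.7° − 45·1.974 = 127.8; c'Δl = 21.71; W sinα = 60.9
Slice 4: Δl = 3.2/cos25.9° = 3.557 m; N'_4 = 345·cos25.9° − 37·3.557 = 178.7; c'Δl = 39.13; W sinα = 150.7
Slice 5: Δl = 2.5/cos38.4° = 3.190 m; N'_5 = 186·cos38.4° − 1·3.190 = 142.6; c'Δl = 35.09; W sinα = 115.5
Slice 6: Δl = 2.3/cos51.0° = 3.655 m; N'_6 = 70·cos51.0° − 9·3.655 = 11.2; c'Δl = 40.20; W sinα = 54.4
Σc'Δl = 192.5 kN/m; ΣN' = 642.1 kN/m; ΣW sinα = 404.3 kN/m
Resisting = 192.5 + 642.1·tan28.3° = 192.5 + 345.7 = 538.2 kN/m
FS = 538.2 / 404.3 = 1.331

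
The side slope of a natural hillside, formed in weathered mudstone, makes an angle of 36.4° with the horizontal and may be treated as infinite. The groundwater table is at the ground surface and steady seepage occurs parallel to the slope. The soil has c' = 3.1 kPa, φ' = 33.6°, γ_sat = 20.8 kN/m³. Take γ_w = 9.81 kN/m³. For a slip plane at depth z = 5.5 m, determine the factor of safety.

With seepage parallel to the slope and the water table at the surface, the effective normal stress on the slip plane uses the buoyant unit weight γ' = γ_sat − γ_w while the driving shear stress uses γ_sat:
FS = [c' + γ' z cos²β tanφ'] / [γ_sat z sinβ cosβ]
γ' = 20.8 − 9.81 = 10.99 kN/m³
Numerator = 3.1 + 10.99·5.5·cos²36.4°·tan33.6° = 3.1 + 10.99·5.5·0.6479·0.6644 = 29.118 kPa
Denominator = 20.8·5.5·sin36.4°·cos36.4° = 20.8·5.5·0.5934·0.8049 = 54.642 kPa
FS = 29.118 / 54.642 = 0.533

FS = 0.53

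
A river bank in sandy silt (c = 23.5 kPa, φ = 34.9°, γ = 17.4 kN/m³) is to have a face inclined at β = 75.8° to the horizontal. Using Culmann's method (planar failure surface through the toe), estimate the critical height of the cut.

Culmann's analysis gives the critical failure plane at α_cr = (β + φ)/2 = (75.8 + 34.9)/2 = 55.3°, and the critical height
H_c = (4c/γ) · sinβ cosφ / [1 − cos(β − φ)]
    = (4·23.5/17.4) · sin75.8°·cos34.9° / [1 − cos(40.9°)]
    = 5.402 · 0.9694·0.8202 / [1 − 0.7559]
    = 5.402 · 0.7951 / 0.2441
    = 17.59 m

H_c = 17.59 m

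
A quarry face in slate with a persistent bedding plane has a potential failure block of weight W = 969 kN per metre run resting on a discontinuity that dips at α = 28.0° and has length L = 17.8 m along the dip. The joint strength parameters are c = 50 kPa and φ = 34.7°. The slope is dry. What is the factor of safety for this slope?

Resolving the block weight along and normal to the plane and applying the Mohr–Coulomb strength on the joint:
N' = W cosα = 969·cos28.0° = 855.6 kN/m
Driving force T = W sinα = 969·sin28.0° = 454.9 kN/m
Resisting force R = c·L + N'·tanφ = 50·17.8 + 855.6·tan34.7° = 890.0 + 592.4 = 1482.4 kN/m
FS = R / T = 1482.4 / 454.9 = 3.259

FS = 3.26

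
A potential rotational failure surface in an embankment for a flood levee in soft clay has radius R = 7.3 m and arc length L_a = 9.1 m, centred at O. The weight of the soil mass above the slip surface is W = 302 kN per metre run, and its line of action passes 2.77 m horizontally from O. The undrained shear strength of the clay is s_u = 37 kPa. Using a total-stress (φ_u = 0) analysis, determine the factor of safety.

Taking moments about the centre O, the resisting moment is provided by the undrained shear strength acting along the arc:
M_R = s_u·L_a·R = 37·9.10·7.3 = 2457.9 kN·m/m
M_D = W·d = 302·2.77 = 836.5 kN·m/m
FS = M_R / M_D = 2457.9 / 836.5 = 2.938

FS = 2.94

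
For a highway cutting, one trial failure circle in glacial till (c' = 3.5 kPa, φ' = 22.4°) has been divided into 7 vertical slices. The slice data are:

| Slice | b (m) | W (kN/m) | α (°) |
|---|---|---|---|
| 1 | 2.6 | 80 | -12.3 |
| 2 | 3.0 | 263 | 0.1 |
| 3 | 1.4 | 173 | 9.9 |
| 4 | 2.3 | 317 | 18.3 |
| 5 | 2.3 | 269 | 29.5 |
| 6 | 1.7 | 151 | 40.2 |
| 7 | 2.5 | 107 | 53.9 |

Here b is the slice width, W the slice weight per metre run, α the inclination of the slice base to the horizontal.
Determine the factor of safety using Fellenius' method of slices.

FS = 1.33

Ordinary method of slices: FS = Σ[c'·Δl_i + (W_i cosα_i)·tanφ'] / Σ W_i sinα_i, with Δl_i = b_i / cosα_i.
Slice 1: Δl = 2.6/cos(-12.3°) = 2.661 m; N'_1 = 80·cos(-12.3°) = 78.2; c'Δl = 9.31; W sinα = -17.0
Slice 2: Δl = 3.0/cos0.1° = 3.000 m; N'_2 = 263·cos0.1° = 263.0; c'Δl = 10.50; W sinα = 0.5
Slice 3: Δl = 1.4/cos9.9° = 1.421 m; N'_3 = 173·cos9.9° = 170.4; c'Δl = 4.97; W sinα = 29.7
Slice 4: Δl = 2.3/cos18.3° = 2.423 m; N'_4 = 317·cos18.3° = 301.0; c'Δl = 8.48; W sinα = 99.5
Slice 5: Δl = 2.3/cos29.5° = 2.643 m; N'_5 = 269·cos29.5° = 234.1; c'Δl = 9.25; W sinα = 132.5
Slice 6: Δl = 1.7/cos40.2° = 2.226 m; N'_6 = 151·cos40.2° = 115.3; c'Δl = 7.79; W sinα = 97.5
Slice 7: Δl = 2.5/cos53.9° = 4.243 m; N'_7 = 107·cos53.9° = 63.0; c'Δl = 14.85; W sinα = 86.5
Σc'Δl = 65.2 kN/m; ΣN' = 1225.1 kN/m; ΣW sinα = 429.1 kN/m
Resisting = 65.2 + 1225.1·tan22.4° = 65.2 + 504.9 = 570.1 kN/m
FS = 570.1 / 429.1 = 1.329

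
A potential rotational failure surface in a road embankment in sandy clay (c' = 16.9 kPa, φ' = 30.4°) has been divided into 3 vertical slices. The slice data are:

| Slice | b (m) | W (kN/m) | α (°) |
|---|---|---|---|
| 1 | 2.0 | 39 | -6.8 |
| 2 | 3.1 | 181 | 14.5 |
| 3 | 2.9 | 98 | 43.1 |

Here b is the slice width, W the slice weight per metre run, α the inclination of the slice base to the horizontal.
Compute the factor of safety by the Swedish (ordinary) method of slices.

FS = 3.00

Ordinary method of slices: FS = Σ[c'·Δl_i + (W_i cosα_i)·tanφ'] / Σ W_i sinα_i, with Δl_i = b_i / cosα_i.
Slice 1: Δl = 2.0/cos(-6.8°) = 2.014 m; N'_1 = 39·cos(-6.8°) = 38.7; c'Δl = 34.04; W sinα = -4.6
Slice 2: Δl = 3.1/cos14.5° = 3.202 m; N'_2 = 181·cos14.5° = 175.2; c'Δl = 54.11; W sinα = 45.3
Slice 3: Δl = 2.9/cos43.1° = 3.972 m; N'_3 = 98·cos43.1° = 71.6; c'Δl = 67.12; W sinα = 67.0
Σc'Δl = 155.3 kN/m; ΣN' = 285.5 kN/m; ΣW sinα = 107.7 kN/m
Resisting = 155.3 + 285.5·tan30.4° = 155.3 + 167.5 = 322.8 kN/m
FS = 322.8 / 107.7 = 2.998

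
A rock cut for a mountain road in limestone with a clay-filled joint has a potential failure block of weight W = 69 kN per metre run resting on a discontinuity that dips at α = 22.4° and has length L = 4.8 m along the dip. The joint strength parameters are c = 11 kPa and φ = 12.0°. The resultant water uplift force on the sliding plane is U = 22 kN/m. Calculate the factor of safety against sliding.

FS = 2.35

Resolving the block weight along and normal to the plane and applying the Mohr–Coulomb strength on the joint:
N' = W cosα − U = 69·cos22.4° − 22 = 41.8 kN/m
Driving force T = W sinα = 69·sin22.4° = 26.3 kN/m
Resisting force R = c·L + N'·tanφ = 11·4.8 + 41.8·tan12.0° = 52.8 + 8.9 = 61.7 kN/m
FS = R / T = 61.7 / 26.3 = 2.346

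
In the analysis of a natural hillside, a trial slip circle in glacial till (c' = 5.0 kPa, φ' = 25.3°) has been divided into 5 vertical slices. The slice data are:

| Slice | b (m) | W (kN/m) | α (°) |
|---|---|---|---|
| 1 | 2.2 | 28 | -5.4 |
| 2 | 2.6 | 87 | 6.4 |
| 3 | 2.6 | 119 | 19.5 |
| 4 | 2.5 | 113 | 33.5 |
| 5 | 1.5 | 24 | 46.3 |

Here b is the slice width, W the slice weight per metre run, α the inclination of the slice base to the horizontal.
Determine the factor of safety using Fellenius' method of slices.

Ordinary method of slices: FS = Σ[c'·Δl_i + (W_i cosα_i)·tanφ'] / Σ W_i sinα_i, with Δl_i = b_i / cosα_i.
Slice 1: Δl = 2.2/cos(-5.4°) = 2.210 m; N'_1 = 28·cos(-5.4°) = 27.9; c'Δl = 11.05; W sinα = -2.6
Slice 2: Δl = 2.6/cos6.4° = 2.616 m; N'_2 = 87·cos6.4° = 86.5; c'Δl = 13.08; W sinα = 9.7
Slice 3: Δl = 2.6/cos19.5° = 2.758 m; N'_3 = 119·cos19.5° = 112.2; c'Δl = 13.79; W sinα = 39.7
Slice 4: Δl = 2.5/cos33.5° = 2.998 m; N'_4 = 113·cos33.5° = 94.2; c'Δl = 14.99; W sinα = 62.4
Slice 5: Δl = 1.5/cos46.3° = 2.171 m; N'_5 = 24·cos46.3° = 16.6; c'Δl = 10.86; W sinα = 17.4
Σc'Δl = 63.8 kN/m; ΣN' = 337.3 kN/m; ΣW sinα = 126.5 kN/m
Resisting = 63.8 + 337.3·tan25.3° = 63.8 + 159.4 = 223.2 kN/m
FS = 223.2 / 126.5 = 1.764

FS = 1.76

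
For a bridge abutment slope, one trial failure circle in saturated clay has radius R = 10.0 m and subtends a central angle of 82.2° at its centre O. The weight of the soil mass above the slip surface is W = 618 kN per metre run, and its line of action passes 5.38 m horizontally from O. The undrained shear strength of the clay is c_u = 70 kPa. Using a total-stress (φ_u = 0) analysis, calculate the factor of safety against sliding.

FS = 3.02

Taking moments about the centre O, the resisting moment is provided by the undrained shear strength acting along the arc:
Arc length L_a = R·θ = 10.0·(82.2°·π/180) = 10.0·1.4347 = 14.35 m
M_R = c_u·L_a·R = 70·14.35·10.0 = 10042.6 kN·m/m
M_D = W·d = 618·5.38 = 3324.8 kN·m/m
FS = M_R / M_D = 10042.6 / 3324.8 = 3.020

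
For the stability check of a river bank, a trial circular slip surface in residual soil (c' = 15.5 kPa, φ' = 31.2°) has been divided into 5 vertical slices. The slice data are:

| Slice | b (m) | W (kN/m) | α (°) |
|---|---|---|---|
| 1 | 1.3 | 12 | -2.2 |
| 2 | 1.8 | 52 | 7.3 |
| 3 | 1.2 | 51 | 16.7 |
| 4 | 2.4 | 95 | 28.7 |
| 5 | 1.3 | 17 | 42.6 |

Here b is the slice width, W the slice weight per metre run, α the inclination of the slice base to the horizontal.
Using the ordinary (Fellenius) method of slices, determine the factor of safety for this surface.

FS = 3.38

Ordinary method of slices: FS = Σ[c'·Δl_i + (W_i cosα_i)·tanφ'] / Σ W_i sinα_i, with Δl_i = b_i / cosα_i.
Slice 1: Δl = 1.3/cos(-2.2°) = 1.301 m; N'_1 = 12·cos(-2.2°) = 12.0; c'Δl = 20.16; W sinα = -0.5
Slice 2: Δl = 1.8/cos7.3° = 1.815 m; N'_2 = 52·cos7.3° = 51.6; c'Δl = 28.13; W sinα = 6.6
Slice 3: Δl = 1.2/cos16.7° = 1.253 m; N'_3 = 51·cos16.7° = 48.8; c'Δl = 19.42; W sinα = 14.7
Slice 4: Δl = 2.4/cos28.7° = 2.736 m; N'_4 = 95·cos28.7° = 83.3; c'Δl = 42.41; W sinα = 45.6
Slice 5: Δl = 1.3/cos42.6° = 1.766 m; N'_5 = 17·cos42.6° = 12.5; c'Δl = 27.37; W sinα = 11.5
Σc'Δl = 137.5 kN/m; ΣN' = 208.3 kN/m; ΣW sinα = 77.9 kN/m
Resisting = 137.5 + 208.3·tan31.2° = 137.5 + 126.1 = 263.6 kN/m
FS = 263.6 / 77.9 = 3.383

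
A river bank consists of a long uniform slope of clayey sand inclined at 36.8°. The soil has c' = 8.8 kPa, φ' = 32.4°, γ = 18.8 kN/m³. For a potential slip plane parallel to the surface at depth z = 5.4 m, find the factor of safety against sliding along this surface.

FS = 1.03

For an infinite slope with a slip plane parallel to the surface (no pore pressure): FS = [c' + γz cos²β tanφ'] / [γz sinβ cosβ].
γz = 18.8·5.4 = 101.52 kN/m²
Numerator = 8.8 + 101.52·cos²36.8°·tan32.4° = 8.8 + 101.52·0.6412·0.6346 = 50.108 kPa
Denominator = 101.52·sin36.8°·cos36.8° = 101.52·0.5990·0.8007 = 48.695 kPa
FS = 50.108 / 48.695 = 1.029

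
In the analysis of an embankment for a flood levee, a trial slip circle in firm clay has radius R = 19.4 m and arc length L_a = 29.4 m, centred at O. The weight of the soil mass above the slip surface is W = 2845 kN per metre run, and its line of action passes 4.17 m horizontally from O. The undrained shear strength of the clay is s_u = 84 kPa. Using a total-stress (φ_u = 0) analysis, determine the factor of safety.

Taking moments about the centre O, the resisting moment is provided by the undrained shear strength acting along the arc:
M_R = s_u·L_a·R = 84·29.40·19.4 = 47910.2 kN·m/m
M_D = W·d = 2845·4.17 = 11863.6 kN·m/m
FS = M_R / M_D = 47910.2 / 11863.6 = 4.038

FS = 4.04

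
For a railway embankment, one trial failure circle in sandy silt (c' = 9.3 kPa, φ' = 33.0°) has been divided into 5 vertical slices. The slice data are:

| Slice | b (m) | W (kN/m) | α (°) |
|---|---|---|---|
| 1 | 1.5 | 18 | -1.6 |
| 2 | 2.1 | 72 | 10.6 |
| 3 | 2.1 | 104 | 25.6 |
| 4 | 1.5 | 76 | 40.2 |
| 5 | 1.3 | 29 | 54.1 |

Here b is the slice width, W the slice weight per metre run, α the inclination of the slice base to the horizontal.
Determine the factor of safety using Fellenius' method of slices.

Ordinary method of slices: FS = Σ[c'·Δl_i + (W_i cosα_i)·tanφ'] / Σ W_i sinα_i, with Δl_i = b_i / cosα_i.
Slice 1: Δl = 1.5/cos(-1.6°) = 1.501 m; N'_1 = 18·cos(-1.6°) = 18.0; c'Δl = 13.96; W sinα = -0.5
Slice 2: Δl = 2.1/cos10.6° = 2.136 m; N'_2 = 72·cos10.6° = 70.8; c'Δl = 19.87; W sinα = 13.2
Slice 3: Δl = 2.1/cos25.6° = 2.329 m; N'_3 = 104·cos25.6° = 93.8; c'Δl = 21.66; W sinα = 44.9
Slice 4: Δl = 1.5/cos40.2° = 1.964 m; N'_4 = 76·cos40.2° = 58.0; c'Δl = 18.26; W sinα = 49.1
Slice 5: Δl = 1.3/cos54.1° = 2.217 m; N'_5 = 29·cos54.1° = 17.0; c'Δl = 20.62; W sinα = 23.5
Σc'Δl = 94.4 kN/m; ΣN' = 257.6 kN/m; ΣW sinα = 130.2 kN/m
Resisting = 94.4 + 257.6·tan33.0° = 94.4 + 167.3 = 261.7 kN/m
FS = 261.7 / 130.2 = 2.009

FS = 2.01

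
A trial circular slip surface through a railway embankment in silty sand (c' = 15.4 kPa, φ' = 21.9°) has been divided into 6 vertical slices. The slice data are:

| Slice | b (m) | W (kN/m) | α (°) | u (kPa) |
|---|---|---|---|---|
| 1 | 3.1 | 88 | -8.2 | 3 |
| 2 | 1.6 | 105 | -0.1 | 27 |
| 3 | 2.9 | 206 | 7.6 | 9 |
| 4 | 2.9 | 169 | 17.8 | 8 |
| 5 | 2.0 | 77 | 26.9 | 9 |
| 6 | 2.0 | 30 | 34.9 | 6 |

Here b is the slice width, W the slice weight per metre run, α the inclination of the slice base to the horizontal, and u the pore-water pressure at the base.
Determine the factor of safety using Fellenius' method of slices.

FS = 3.75

Ordinary method of slices: FS = Σ[c'·Δl_i + (W_i cosα_i − u_i·Δl_i)·tanφ'] / Σ W_i sinα_i, with Δl_i = b_i / cosα_i.
Slice 1: Δl = 3.1/cos(-8.2°) = 3.132 m; N'_1 = 88·cos(-8.2°) − 3·3.132 = 77.7; c'Δl = 48.23; W sinα = -12.6
Slice 2: Δl = 1.6/cos(-0.1°) = 1.600 m; N'_2 = 105·cos(-0.1°) − 27·1.600 = 61.8; c'Δl = 24.64; W sinα = -0.2
Slice 3: Δl = 2.9/cos7.6° = 2.926 m; N'_3 = 206·cos7.6° − 9·2.926 = 177.9; c'Δl = 45.06; W sinα = 27.2
Slice 4: Δl = 2.9/cos17.8° = 3.046 m; N'_4 = 169·cos17.8° − 8·3.046 = 136.5; c'Δl = 46.91; W sinα = 51.7
Slice 5: Δl = 2.0/cos26.9° = 2.243 m; N'_5 = 77·cos26.9° − 9·2.243 = 48.5; c'Δl = 34.54; W sinα = 34.8
Slice 6: Δl = 2.0/cos34.9° = 2.439 m; N'_6 = 30·cos34.9° − 6·2.439 = 10.0; c'Δl = 37.55; W sinα = 17.2
Σc'Δl = 236.9 kN/m; ΣN' = 512.4 kN/m; ΣW sinα = 118.2 kN/m
Resisting = 236.9 + 512.4·tan21.9° = 236.9 + 206.0 = 442.9 kN/m
FS = 442.9 / 118.2 = 3.748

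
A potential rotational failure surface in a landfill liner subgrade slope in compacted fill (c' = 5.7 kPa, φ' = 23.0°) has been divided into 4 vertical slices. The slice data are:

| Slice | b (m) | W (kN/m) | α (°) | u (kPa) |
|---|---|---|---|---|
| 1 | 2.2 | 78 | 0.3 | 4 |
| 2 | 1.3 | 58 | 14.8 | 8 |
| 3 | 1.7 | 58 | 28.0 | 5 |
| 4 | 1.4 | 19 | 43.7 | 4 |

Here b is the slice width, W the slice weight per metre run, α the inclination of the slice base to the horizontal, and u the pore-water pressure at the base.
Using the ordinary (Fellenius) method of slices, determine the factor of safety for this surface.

Ordinary method of slices: FS = Σ[c'·Δl_i + (W_i cosα_i − u_i·Δl_i)·tanφ'] / Σ W_i sinα_i, with Δl_i = b_i / cosα_i.
Slice 1: Δl = 2.2/cos0.3° = 2.200 m; N'_1 = 78·cos0.3° − 4·2.200 = 69.2; c'Δl = 12.54; W sinα = 0.4
Slice 2: Δl = 1.3/cos14.8° = 1.345 m; N'_2 = 58·cos14.8° − 8·1.345 = 45.3; c'Δl = 7.66; W sinα = 14.8
Slice 3: Δl = 1.7/cos28.0° = 1.925 m; N'_3 = 58·cos28.0° − 5·1.925 = 41.6; c'Δl = 10.97; W sinα = 27.2
Slice 4: Δl = 1.4/cos43.7° = 1.936 m; N'_4 = 19·cos43.7° − 4·1.936 = 6.0; c'Δl = 11.04; W sinα = 13.1
Σc'Δl = 42.2 kN/m; ΣN' = 162.1 kN/m; ΣW sinα = 55.6 kN/m
Resisting = 42.2 + 162.1·tan23.0° = 42.2 + 68.8 = 111.0 kN/m
FS = 111.0 / 55.6 = 1.997

FS = 2.00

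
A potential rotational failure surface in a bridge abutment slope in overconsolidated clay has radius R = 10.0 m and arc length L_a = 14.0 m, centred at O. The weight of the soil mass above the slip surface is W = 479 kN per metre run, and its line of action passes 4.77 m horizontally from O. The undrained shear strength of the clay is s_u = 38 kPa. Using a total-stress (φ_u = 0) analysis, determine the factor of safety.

Taking moments about the centre O, the resisting moment is provided by the undrained shear strength acting along the arc:
M_R = s_u·L_a·R = 38·14.00·10.0 = 5320.0 kN·m/m
M_D = W·d = 479·4.77 = 2284.8 kN·m/m
FS = M_R / M_D = 5320.0 / 2284.8 = 2.328

FS = 2.33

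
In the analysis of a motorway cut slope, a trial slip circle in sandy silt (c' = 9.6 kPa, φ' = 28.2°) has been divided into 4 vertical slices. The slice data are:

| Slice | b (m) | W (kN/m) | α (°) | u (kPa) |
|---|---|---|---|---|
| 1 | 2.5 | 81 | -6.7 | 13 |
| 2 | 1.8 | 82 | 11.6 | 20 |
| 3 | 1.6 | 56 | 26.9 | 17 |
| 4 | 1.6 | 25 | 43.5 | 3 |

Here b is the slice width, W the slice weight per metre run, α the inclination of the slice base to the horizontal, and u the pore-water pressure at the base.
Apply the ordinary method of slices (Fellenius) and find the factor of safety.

Ordinary method of slices: FS = Σ[c'·Δl_i + (W_i cosα_i − u_i·Δl_i)·tanφ'] / Σ W_i sinα_i, with Δl_i = b_i / cosα_i.
Slice 1: Δl = 2.5/cos(-6.7°) = 2.517 m; N'_1 = 81·cos(-6.7°) − 13·2.517 = 47.7; c'Δl = 24.17; W sinα = -9.5
Slice 2: Δl = 1.8/cos11.6° = 1.838 m; N'_2 = 82·cos11.6° − 20·1.838 = 43.6; c'Δl = 17.64; W sinα = 16.5
Slice 3: Δl = 1.6/cos26.9° = 1.794 m; N'_3 = 56·cos26.9° − 17·1.794 = 19.4; c'Δl = 17.22; W sinα = 25.3
Slice 4: Δl = 1.6/cos43.5° = 2.206 m; N'_4 = 25·cos43.5° − 3·2.206 = 11.5; c'Δl = 21.18; W sinα = 17.2
Σc'Δl = 80.2 kN/m; ΣN' = 122.3 kN/m; ΣW sinα = 49.6 kN/m
Resisting = 80.2 + 122.3·tan28.2° = 80.2 + 65.6 = 145.8 kN/m
FS = 145.8 / 49.6 = 2.940

FS = 2.94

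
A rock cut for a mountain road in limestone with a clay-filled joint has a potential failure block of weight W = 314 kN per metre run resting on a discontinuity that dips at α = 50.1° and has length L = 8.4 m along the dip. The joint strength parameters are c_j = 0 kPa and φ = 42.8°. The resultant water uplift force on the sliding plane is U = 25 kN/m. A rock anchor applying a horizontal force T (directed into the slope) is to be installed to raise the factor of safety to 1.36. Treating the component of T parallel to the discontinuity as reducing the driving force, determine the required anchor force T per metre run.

Resolving forces along and normal to the sliding plane, with the horizontal anchor force T adding T·sinα to the effective normal force and T·cosα acting up the plane against the driving force:
FS = [c_jL + (W cosα − U + T sinα) tanφ] / [W sinα − T cosα]
Without the anchor: N' = 176.4 kN/m, driving T_d = 240.9 kN/m, resisting R = 0·8.4 + 176.4·tan42.8° = 163.4 kN/m, FS = 0.68.
Setting FS = 1.36 and solving for T:
1.36·(240.9 − T cos50.1°) = 163.4 + T sin50.1°·tan42.8°
T·(sin50.1°·tan42.8° + 1.36·cos50.1°) = 1.36·240.9 − 163.4
T·(0.7672·0.9260 + 1.36·0.6414) = 327.6 − 163.4 = 164.2
T·1.5828 = 164.2
T = 103.8 kN/m

T = 104 kN/m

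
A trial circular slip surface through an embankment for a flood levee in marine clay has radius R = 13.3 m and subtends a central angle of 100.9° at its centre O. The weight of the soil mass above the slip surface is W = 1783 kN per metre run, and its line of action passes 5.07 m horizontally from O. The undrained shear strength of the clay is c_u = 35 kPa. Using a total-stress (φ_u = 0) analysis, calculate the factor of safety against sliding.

FS = 1.21

Taking moments about the centre O, the resisting moment is provided by the undrained shear strength acting along the arc:
Arc length L_a = R·θ = 13.3·(100.9°·π/180) = 13.3·1.7610 = 23.42 m
M_R = c_u·L_a·R = 35·23.42·13.3 = 10902.8 kN·m/m
M_D = W·d = 1783·5.07 = 9039.8 kN·m/m
FS = M_R / M_D = 10902.8 / 9039.8 = 1.206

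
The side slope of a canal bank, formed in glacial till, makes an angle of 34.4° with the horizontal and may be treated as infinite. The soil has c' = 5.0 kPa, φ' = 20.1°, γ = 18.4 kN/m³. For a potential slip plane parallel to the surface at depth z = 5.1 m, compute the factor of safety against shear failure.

For an infinite slope with a slip plane parallel to the surface (no pore pressure): FS = [c' + γz cos²β tanφ'] / [γz sinβ cosβ].
γz = 18.4·5.1 = 93.84 kN/m²
Numerator = 5.0 + 93.84·cos²34.4°·tan20.1° = 5.0 + 93.84·0.6808·0.3659 = 28.379 kPa
Denominator = 93.84·sin34.4°·cos34.4° = 93.84·0.5650·0.8251 = 43.745 kPa
FS = 28.379 / 43.745 = 0.649

FS = 0.65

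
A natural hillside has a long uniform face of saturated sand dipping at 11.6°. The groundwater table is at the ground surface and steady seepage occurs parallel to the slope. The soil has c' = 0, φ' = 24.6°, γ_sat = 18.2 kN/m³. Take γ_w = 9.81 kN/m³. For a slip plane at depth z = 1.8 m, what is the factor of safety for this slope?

FS = 1.03

With seepage parallel to the slope and the water table at the surface, the effective normal stress on the slip plane uses the buoyant unit weight γ' = γ_sat − γ_w while the driving shear stress uses γ_sat:
FS = [c' + γ' z cos²β tanφ'] / [γ_sat z sinβ cosβ]
(For c' = 0 this reduces to FS = (γ'/γ_sat)·tanφ'/tanβ.)
γ' = 18.2 − 9.81 = 8.39 kN/m³
Numerator = 0.0 + 8.39·1.8·cos²11.6°·tan24.6° = 0.0 + 8.39·1.8·0.9596·0.4578 = 6.635 kPa
Denominator = 18.2·1.8·sin11.6°·cos11.6° = 18.2·1.8·0.2011·0.9796 = 6.453 kPa
FS = 6.635 / 6.453 = 1.028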